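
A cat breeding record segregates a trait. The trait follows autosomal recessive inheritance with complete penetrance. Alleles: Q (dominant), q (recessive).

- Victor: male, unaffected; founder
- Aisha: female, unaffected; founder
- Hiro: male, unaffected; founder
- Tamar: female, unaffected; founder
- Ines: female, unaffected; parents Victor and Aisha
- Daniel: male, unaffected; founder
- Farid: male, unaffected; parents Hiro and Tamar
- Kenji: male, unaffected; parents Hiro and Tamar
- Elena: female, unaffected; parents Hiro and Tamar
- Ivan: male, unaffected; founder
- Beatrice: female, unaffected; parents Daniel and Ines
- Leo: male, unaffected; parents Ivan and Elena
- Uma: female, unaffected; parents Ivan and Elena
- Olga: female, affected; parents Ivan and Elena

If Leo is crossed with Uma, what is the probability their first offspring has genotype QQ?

Ivan is unaffected so carries Q and passed q to Olga (qq), so Ivan is Qq.
Elena is unaffected so carries Q and passed q to Olga (qq), so Elena is Qq.
Leo is an unaffected offspring of Ivan (Qq) × Elena (Qq), whose cross gives 1/4 QQ : 1/2 Qq : 1/4 qq; conditioning on being unaffected, Leo is QQ with probability 1/3, Qq with probability 2/3.
Uma is an unaffected offspring of Ivan (Qq) × Elena (Qq), whose cross gives 1/4 QQ : 1/2 Qq : 1/4 qq; conditioning on being unaffected, Uma is QQ with probability 1/3, Qq with probability 2/3.
Summing over parental genotype combinations, P(offspring has genotype QQ) = 1/9·1 + 2/9·1/2 + 2/9·1/2 + 4/9·1/4 = 4/9.

4/9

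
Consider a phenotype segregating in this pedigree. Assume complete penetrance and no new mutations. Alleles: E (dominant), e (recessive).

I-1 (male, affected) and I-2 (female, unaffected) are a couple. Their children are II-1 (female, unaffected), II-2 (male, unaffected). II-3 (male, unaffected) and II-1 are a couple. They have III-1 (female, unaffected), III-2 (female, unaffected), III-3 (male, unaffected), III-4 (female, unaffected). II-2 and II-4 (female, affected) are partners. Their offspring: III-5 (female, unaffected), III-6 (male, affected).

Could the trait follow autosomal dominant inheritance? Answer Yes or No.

A consistent assignment under autosomal dominant exists: I-1 Ee, I-2 ee, II-1 ee, II-2 ee, II-3 ee, II-4 Ee, III-1 ee, III-2 ee, III-3 ee, III-4 ee, III-5 ee, III-6 Ee.
In this assignment every recorded phenotype matches its genotype and every non-founder's genotype is obtainable from its parents' genotypes, so the pedigree is consistent.

Yes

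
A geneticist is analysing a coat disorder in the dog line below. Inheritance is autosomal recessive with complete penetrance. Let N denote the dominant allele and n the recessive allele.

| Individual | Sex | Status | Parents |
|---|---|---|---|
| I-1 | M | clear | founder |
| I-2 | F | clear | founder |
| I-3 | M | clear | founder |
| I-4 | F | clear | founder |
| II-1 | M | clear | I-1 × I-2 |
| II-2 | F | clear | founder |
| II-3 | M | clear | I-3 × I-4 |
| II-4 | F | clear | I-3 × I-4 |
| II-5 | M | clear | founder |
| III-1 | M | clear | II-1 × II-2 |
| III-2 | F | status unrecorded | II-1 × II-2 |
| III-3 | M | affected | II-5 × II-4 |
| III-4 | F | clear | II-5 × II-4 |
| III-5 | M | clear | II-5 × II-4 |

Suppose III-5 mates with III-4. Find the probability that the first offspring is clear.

8/9

II-5 is clear so carries N and passed n to III-3 (nn), so II-5 is Nn.
II-4 is clear so carries N and passed n to III-3 (nn), so II-4 is Nn.
III-5 is a clear offspring of II-5 (Nn) × II-4 (Nn), whose cross gives 1/4 NN : 1/2 Nn : 1/4 nn; conditioning on being clear, III-5 is NN with probability 1/3, Nn with probability 2/3.
III-4 is a clear offspring of II-5 (Nn) × II-4 (Nn), whose cross gives 1/4 NN : 1/2 Nn : 1/4 nn; conditioning on being clear, III-4 is NN with probability 1/3, Nn with probability 2/3.
Summing over parental genotype combinations, P(offspring is clear) = 1/9·1 + 2/9·1 + 2/9·1 + 4/9·3/4 = 8/9.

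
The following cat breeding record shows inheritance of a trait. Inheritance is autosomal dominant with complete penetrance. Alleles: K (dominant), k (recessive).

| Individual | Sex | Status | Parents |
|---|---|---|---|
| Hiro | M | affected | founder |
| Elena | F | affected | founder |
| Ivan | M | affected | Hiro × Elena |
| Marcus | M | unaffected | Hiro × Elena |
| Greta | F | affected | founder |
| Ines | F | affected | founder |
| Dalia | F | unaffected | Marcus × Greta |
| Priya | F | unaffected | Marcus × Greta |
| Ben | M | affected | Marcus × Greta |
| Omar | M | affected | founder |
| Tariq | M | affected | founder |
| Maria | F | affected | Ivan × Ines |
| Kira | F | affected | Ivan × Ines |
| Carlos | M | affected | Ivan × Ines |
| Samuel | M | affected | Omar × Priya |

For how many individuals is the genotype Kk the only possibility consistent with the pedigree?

5

Obligate heterozygotes: Hiro is affected so carries K and passed k to Marcus (kk), so Hiro is Kk; Elena is affected so carries K and passed k to Marcus (kk), so Elena is Kk; Greta is affected so carries K and passed k to Dalia (kk), so Greta is Kk; Ben is affected so carries K and received k from Marcus (kk), so Ben is Kk; Samuel is affected so carries K and received k from Priya (kk), so Samuel is Kk.
Every other individual is either homozygous by phenotype or has at least one consistent homozygous assignment, so the count is 5.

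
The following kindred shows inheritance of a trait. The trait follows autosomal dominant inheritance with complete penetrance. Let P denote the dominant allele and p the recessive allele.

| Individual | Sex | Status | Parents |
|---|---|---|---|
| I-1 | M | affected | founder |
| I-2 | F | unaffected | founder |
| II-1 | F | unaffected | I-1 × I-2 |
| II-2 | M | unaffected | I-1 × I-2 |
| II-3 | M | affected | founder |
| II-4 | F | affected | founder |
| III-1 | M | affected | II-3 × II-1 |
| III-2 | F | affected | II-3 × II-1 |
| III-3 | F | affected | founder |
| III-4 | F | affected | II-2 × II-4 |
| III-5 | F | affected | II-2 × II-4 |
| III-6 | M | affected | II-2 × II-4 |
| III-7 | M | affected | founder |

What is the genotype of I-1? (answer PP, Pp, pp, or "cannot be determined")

From phenotype alone, I-1 is PP or Pp.
I-1 is affected so carries P and passed p to II-1 (pp), so I-1 is Pp.

Pp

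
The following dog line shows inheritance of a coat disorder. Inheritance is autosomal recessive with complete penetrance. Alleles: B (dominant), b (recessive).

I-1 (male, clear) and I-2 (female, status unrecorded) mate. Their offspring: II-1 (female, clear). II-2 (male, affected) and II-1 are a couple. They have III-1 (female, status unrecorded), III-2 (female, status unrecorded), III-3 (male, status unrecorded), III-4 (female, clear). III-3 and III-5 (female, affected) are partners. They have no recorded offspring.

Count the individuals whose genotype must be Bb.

Obligate heterozygotes: III-4 is clear so carries B and received b from II-2 (bb), so III-4 is Bb.
Every other individual is either homozygous by phenotype or has at least one consistent homozygous assignment, so the count is 1.

1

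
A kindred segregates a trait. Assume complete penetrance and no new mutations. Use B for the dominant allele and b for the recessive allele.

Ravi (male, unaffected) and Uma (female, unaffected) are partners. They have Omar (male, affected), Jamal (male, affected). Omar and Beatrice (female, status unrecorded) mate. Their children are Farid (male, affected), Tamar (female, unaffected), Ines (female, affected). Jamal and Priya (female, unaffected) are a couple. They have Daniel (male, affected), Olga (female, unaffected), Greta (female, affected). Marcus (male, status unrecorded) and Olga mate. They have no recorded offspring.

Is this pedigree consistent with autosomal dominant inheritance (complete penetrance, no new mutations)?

No

Under autosomal dominant, Omar (affected, male) cannot arise from Ravi (unaffected) × Uma (unaffected).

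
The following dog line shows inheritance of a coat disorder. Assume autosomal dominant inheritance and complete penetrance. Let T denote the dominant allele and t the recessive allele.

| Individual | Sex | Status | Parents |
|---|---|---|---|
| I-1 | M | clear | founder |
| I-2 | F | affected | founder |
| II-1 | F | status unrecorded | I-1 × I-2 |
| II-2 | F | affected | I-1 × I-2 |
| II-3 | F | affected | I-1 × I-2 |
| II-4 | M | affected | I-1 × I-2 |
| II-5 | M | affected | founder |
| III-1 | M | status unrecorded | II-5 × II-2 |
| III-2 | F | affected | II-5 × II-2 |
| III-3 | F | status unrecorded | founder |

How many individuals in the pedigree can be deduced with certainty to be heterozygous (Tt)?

3

Obligate heterozygotes: II-2 is affected so carries T and received t from I-1 (tt), so II-2 is Tt; II-3 is affected so carries T and received t from I-1 (tt), so II-3 is Tt; II-4 is affected so carries T and received t from I-1 (tt), so II-4 is Tt.
Every other individual is either homozygous by phenotype or has at least one consistent homozygous assignment, so the count is 3.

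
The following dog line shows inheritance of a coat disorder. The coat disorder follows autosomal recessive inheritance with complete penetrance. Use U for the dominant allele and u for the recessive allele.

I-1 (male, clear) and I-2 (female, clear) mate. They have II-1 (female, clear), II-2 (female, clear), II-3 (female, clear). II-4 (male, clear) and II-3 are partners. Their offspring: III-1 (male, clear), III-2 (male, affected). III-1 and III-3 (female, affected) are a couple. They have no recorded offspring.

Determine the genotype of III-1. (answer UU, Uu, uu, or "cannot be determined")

III-1's phenotype allows UU or Uu, and no parent or child forces a single allele at both positions; consistent genotype assignments exist with III-1 as UU or Uu.

cannot be determined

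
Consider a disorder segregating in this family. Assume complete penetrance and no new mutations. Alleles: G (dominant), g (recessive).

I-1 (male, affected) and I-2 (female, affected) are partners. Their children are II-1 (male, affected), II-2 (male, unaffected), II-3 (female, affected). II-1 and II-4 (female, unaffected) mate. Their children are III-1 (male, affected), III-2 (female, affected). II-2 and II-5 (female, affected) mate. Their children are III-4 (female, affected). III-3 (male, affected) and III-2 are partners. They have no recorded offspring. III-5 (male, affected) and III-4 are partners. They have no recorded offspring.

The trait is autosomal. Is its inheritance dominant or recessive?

I-1 and I-2 are both affected yet have an unaffected child II-2. Under a recessive model two affected parents are homozygous and every child would be affected, so the trait cannot be recessive.

dominant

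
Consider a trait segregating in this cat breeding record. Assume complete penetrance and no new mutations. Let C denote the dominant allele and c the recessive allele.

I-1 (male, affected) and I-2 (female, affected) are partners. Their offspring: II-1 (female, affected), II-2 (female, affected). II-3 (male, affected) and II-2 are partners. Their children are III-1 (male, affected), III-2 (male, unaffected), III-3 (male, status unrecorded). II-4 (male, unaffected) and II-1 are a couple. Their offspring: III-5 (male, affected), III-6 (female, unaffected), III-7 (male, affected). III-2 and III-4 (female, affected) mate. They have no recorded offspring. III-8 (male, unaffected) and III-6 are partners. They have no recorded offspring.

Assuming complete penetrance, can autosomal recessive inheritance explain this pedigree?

No

Under autosomal recessive, III-2 (unaffected, male) cannot arise from II-3 (affected) × II-2 (affected).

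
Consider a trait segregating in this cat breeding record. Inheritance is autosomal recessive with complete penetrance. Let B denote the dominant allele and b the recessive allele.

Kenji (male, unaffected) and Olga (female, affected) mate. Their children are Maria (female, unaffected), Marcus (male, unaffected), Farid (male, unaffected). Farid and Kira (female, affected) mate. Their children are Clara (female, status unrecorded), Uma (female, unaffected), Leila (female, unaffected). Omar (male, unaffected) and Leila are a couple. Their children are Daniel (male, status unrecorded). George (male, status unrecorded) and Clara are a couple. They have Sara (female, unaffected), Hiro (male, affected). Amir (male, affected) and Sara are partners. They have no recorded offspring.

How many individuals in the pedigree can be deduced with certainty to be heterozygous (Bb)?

Obligate heterozygotes: Maria is unaffected so carries B and received b from Olga (bb), so Maria is Bb; Marcus is unaffected so carries B and received b from Olga (bb), so Marcus is Bb; Farid is unaffected so carries B and received b from Olga (bb), so Farid is Bb; Uma is unaffected so carries B and received b from Kira (bb), so Uma is Bb; Leila is unaffected so carries B and received b from Kira (bb), so Leila is Bb.
Every other individual is either homozygous by phenotype or has at least one consistent homozygous assignment, so the count is 5.

5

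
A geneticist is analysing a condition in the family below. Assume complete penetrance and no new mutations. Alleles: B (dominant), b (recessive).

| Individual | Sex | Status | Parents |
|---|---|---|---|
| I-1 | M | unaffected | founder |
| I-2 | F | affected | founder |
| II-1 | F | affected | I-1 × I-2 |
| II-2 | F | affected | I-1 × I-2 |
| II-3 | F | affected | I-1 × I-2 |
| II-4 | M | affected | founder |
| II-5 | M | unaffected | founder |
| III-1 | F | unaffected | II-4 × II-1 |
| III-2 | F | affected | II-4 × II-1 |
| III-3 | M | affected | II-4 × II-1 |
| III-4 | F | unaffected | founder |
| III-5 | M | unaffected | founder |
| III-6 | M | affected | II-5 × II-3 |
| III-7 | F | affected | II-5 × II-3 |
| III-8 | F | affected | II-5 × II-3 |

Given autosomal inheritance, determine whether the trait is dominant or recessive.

II-4 and II-1 are both affected yet have an unaffected child III-1. Under a recessive model two affected parents are homozygous and every child would be affected, so the trait cannot be recessive.

dominant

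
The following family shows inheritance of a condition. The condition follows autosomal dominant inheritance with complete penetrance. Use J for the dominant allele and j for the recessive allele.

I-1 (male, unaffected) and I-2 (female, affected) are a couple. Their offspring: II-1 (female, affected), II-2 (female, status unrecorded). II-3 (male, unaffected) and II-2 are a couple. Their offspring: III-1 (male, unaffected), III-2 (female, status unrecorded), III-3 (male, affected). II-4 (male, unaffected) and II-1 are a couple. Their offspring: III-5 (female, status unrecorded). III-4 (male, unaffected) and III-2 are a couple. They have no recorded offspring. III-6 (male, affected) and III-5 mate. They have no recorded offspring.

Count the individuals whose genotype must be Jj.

Obligate heterozygotes: II-1 is affected so carries J and received j from I-1 (jj), so II-1 is Jj; II-2 passed J to III-3 (Jj, whose j came from II-3) and received j from I-1 (jj), so II-2 is Jj; III-3 is affected so carries J and received j from II-3 (jj), so III-3 is Jj.
Every other individual is either homozygous by phenotype or has at least one consistent homozygous assignment, so the count is 3.

3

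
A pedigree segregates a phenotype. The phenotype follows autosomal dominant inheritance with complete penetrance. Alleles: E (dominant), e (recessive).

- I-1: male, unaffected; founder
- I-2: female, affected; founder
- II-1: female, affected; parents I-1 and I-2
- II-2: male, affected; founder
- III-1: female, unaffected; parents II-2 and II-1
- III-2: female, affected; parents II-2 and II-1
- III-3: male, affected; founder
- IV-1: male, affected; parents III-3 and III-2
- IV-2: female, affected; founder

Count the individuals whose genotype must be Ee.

2

Obligate heterozygotes: II-1 is affected so carries E and received e from I-1 (ee), so II-1 is Ee; II-2 is affected so carries E and passed e to III-1 (ee), so II-2 is Ee.
Every other individual is either homozygous by phenotype or has at least one consistent homozygous assignment, so the count is 2.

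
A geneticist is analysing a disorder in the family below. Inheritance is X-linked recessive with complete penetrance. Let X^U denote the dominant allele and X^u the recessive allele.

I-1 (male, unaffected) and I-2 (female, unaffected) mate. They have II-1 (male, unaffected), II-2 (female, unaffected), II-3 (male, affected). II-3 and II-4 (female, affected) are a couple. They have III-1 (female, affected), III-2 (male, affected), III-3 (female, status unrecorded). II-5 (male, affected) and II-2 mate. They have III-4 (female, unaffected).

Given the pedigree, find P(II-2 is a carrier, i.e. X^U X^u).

I-1 is unaffected, so I-1 is X^U Y.
I-2 is unaffected so carries U and passed u to II-3 (X^u Y), so I-2 is X^U X^u.
Their cross gives offspring ratios 1/2 X^U X^U : 1/2 X^U X^u. Conditioning on II-2 being unaffected, P(X^U X^u) = 1/2 / 1 = 1/2 before taking II-2's own offspring into account.
II-5 is affected, so II-5 is X^u Y.
Now use II-2's offspring. Probability of each recorded status — unaffected daughter III-4: 1/2 if II-2 is X^U X^u, 1 if X^U X^U.
Bayes: P(X^U X^u) = 1/2·1/2 / (1/2·1/2 + 1/2·1) = 1/3.

1/3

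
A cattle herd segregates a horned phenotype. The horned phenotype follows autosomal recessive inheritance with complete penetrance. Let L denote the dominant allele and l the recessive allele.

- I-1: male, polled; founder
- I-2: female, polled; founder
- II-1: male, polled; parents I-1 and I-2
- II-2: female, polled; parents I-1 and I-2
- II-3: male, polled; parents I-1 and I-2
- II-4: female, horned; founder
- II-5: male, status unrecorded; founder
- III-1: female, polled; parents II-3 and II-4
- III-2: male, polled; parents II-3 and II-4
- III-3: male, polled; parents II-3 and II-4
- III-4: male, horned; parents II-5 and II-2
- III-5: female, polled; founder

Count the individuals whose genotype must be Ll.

Obligate heterozygotes: II-2 is polled so carries L and passed l to III-4 (ll), so II-2 is Ll; III-1 is polled so carries L and received l from II-4 (ll), so III-1 is Ll; III-2 is polled so carries L and received l from II-4 (ll), so III-2 is Ll; III-3 is polled so carries L and received l from II-4 (ll), so III-3 is Ll.
Every other individual is either homozygous by phenotype or has at least one consistent homozygous assignment, so the count is 4.

4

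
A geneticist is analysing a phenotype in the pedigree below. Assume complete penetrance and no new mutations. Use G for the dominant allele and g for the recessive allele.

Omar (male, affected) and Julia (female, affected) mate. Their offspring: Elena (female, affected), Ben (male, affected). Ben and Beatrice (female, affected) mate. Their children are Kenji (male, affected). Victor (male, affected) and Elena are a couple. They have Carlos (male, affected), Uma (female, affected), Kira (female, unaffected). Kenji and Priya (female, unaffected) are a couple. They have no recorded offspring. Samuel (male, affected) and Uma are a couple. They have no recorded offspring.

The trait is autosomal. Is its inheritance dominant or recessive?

dominant

Victor and Elena are both affected yet have an unaffected child Kira. Under a recessive model two affected parents are homozygous and every child would be affected, so the trait cannot be recessive.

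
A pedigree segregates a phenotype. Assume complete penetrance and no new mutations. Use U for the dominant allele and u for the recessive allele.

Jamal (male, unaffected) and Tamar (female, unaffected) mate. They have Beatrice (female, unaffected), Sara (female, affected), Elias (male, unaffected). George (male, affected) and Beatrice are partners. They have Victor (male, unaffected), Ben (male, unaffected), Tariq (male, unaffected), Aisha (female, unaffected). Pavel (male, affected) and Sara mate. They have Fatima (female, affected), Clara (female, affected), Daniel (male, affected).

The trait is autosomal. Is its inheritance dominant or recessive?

Jamal and Tamar are both unaffected yet have an affected child Sara. Under dominance, an affected child requires at least one affected parent, so the trait cannot be dominant.

recessive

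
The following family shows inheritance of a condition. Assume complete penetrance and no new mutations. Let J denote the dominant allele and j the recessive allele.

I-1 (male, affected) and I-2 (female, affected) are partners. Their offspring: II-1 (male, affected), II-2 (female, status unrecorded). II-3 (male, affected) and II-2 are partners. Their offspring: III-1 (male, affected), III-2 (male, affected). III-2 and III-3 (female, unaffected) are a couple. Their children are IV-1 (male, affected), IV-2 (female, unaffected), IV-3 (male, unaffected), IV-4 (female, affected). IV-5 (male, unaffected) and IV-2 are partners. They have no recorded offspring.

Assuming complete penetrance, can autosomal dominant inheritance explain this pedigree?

A consistent assignment under autosomal dominant exists: I-1 JJ, I-2 JJ, II-1 JJ, II-2 JJ, II-3 Jj, III-1 JJ, III-2 Jj, III-3 jj, IV-1 Jj, IV-2 jj, IV-3 jj, IV-4 Jj, IV-5 jj.
In this assignment every recorded phenotype matches its genotype and every non-founder's genotype is obtainable from its parents' genotypes, so the pedigree is consistent.

Yes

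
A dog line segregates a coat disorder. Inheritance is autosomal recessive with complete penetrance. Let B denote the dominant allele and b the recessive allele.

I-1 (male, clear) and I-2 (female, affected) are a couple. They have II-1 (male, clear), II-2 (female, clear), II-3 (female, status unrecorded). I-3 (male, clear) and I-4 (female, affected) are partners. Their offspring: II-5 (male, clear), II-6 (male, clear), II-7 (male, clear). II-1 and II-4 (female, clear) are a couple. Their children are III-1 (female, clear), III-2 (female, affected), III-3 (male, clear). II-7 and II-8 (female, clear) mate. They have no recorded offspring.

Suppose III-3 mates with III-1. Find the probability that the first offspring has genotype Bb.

4/9

II-1 is clear so carries B and received b from I-2 (bb), so II-1 is Bb.
II-4 is clear so carries B and passed b to III-2 (bb), so II-4 is Bb.
III-3 is a clear offspring of II-1 (Bb) × II-4 (Bb), whose cross gives 1/4 BB : 1/2 Bb : 1/4 bb; conditioning on being clear, III-3 is BB with probability 1/3, Bb with probability 2/3.
III-1 is a clear offspring of II-1 (Bb) × II-4 (Bb), whose cross gives 1/4 BB : 1/2 Bb : 1/4 bb; conditioning on being clear, III-1 is BB with probability 1/3, Bb with probability 2/3.
Summing over parental genotype combinations, P(offspring has genotype Bb) = 2/9·1/2 + 2/9·1/2 + 4/9·1/2 = 4/9.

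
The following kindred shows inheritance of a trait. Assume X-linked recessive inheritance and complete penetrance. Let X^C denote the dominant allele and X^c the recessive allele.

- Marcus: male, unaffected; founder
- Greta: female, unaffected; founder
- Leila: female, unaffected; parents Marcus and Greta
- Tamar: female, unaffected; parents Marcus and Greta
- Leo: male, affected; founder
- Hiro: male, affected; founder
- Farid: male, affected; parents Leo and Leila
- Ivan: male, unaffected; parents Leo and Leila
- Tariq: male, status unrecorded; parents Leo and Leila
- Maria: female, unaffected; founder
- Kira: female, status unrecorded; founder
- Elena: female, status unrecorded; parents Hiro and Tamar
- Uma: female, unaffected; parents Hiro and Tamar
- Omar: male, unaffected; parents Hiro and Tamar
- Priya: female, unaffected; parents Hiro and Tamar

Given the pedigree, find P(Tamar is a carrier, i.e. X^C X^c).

1/9

Marcus is unaffected, so Marcus is X^C Y.
Greta is unaffected so carries C and passed c to Leila (X^C X^c, whose C came from Marcus), so Greta is X^C X^c.
Their cross gives offspring ratios 1/2 X^C X^C : 1/2 X^C X^c. Conditioning on Tamar being unaffected, P(X^C X^c) = 1/2 / 1 = 1/2 before taking Tamar's own offspring into account.
Hiro is affected, so Hiro is X^c Y.
Now use Tamar's offspring. Probability of each recorded status — unaffected daughter Uma: 1/2 if Tamar is X^C X^c, 1 if X^C X^C; unaffected son Omar: 1/2 if Tamar is X^C X^c, 1 if X^C X^C; unaffected daughter Priya: 1/2 if Tamar is X^C X^c, 1 if X^C X^C. (Elena: equally likely either way, so uninformative.)
Bayes: P(X^C X^c) = 1/2·1/8 / (1/2·1/8 + 1/2·1) = 1/9.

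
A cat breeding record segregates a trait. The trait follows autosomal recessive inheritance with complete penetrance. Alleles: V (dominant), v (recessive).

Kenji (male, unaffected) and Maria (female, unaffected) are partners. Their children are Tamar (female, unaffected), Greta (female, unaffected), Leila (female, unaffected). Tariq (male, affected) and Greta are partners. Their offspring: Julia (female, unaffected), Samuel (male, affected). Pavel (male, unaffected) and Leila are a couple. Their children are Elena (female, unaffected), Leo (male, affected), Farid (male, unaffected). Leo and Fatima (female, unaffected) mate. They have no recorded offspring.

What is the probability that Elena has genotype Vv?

Pavel is unaffected so carries V and passed v to Leo (vv), so Pavel is Vv.
Leila is unaffected so carries V and passed v to Leo (vv), so Leila is Vv.
Their cross gives offspring ratios 1/4 VV : 1/2 Vv : 1/4 vv. Conditioning on Elena being unaffected, P(Vv) = 1/2 / 3/4 = 2/3.

2/3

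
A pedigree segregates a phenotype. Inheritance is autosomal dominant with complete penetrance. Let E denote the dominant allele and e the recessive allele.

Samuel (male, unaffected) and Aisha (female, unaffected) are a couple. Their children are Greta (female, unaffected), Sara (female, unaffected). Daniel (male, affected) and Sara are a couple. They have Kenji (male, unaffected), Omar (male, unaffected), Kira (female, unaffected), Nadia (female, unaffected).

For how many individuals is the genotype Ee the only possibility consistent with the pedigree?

1

Obligate heterozygotes: Daniel is affected so carries E and passed e to Kenji (ee), so Daniel is Ee.
Every other individual is either homozygous by phenotype or has at least one consistent homozygous assignment, so the count is 1.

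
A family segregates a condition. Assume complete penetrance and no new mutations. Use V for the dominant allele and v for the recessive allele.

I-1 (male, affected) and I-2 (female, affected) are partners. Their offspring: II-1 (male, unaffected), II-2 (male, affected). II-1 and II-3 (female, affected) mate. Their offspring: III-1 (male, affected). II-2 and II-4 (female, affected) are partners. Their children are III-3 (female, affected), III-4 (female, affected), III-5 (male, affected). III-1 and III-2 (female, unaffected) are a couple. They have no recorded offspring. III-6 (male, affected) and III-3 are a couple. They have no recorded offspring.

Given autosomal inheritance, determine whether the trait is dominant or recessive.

dominant

I-1 and I-2 are both affected yet have an unaffected child II-1. Under a recessive model two affected parents are homozygous and every child would be affected, so the trait cannot be recessive.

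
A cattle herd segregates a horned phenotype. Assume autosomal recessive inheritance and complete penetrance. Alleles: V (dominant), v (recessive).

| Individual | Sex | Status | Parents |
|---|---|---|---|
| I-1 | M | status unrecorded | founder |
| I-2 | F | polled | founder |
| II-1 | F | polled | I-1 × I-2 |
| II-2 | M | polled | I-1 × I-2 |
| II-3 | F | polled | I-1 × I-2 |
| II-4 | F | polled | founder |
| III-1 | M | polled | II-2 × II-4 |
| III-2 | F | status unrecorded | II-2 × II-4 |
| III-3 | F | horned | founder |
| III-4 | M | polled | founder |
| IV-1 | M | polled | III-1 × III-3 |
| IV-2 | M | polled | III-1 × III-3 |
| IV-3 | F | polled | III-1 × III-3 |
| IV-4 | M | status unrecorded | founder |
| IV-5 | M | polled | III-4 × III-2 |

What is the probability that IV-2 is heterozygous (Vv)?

1

IV-2 is polled so carries V and received v from III-3 (vv), so IV-2 is Vv, giving P(Vv) = 1.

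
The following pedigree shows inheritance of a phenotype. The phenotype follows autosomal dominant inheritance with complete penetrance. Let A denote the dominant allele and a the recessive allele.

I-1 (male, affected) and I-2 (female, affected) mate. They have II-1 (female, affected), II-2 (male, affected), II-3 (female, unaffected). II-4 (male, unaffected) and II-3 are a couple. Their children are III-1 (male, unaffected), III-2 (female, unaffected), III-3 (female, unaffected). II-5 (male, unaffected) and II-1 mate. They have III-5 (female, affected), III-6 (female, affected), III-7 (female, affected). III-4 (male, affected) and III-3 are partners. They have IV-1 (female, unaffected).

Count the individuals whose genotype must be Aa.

Obligate heterozygotes: I-1 is affected so carries A and passed a to II-3 (aa), so I-1 is Aa; I-2 is affected so carries A and passed a to II-3 (aa), so I-2 is Aa; III-4 is affected so carries A and passed a to IV-1 (aa), so III-4 is Aa; III-5 is affected so carries A and received a from II-5 (aa), so III-5 is Aa; III-6 is affected so carries A and received a from II-5 (aa), so III-6 is Aa; III-7 is affected so carries A and received a from II-5 (aa), so III-7 is Aa.
Every other individual is either homozygous by phenotype or has at least one consistent homozygous assignment, so the count is 6.

6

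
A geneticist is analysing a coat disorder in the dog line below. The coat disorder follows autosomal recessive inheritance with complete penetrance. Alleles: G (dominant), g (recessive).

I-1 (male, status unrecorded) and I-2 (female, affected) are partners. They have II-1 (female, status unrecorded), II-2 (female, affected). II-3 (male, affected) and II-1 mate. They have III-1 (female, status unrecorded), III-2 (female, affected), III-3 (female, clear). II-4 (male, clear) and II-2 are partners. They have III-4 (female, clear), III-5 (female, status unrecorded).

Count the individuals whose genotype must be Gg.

Obligate heterozygotes: I-1 passed G to II-1 (Gg, whose g came from I-2) and passed g to II-2 (gg), so I-1 is Gg; II-1 passed G to III-3 (Gg, whose g came from II-3) and received g from I-2 (gg), so II-1 is Gg; III-3 is clear so carries G and received g from II-3 (gg), so III-3 is Gg; III-4 is clear so carries G and received g from II-2 (gg), so III-4 is Gg.
Every other individual is either homozygous by phenotype or has at least one consistent homozygous assignment, so the count is 4.

4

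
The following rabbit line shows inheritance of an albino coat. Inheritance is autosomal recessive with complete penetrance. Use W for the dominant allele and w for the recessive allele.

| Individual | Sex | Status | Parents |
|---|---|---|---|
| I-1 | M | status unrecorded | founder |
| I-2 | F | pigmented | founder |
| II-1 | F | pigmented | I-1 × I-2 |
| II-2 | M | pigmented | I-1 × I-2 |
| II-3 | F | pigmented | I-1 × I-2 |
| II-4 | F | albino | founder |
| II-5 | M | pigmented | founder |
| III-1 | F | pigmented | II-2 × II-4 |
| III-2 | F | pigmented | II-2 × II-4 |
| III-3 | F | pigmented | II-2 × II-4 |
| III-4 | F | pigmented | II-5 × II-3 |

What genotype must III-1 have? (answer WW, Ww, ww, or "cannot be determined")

From phenotype alone, III-1 is WW or Ww.
III-1 is pigmented so carries W and received w from II-4 (ww), so III-1 is Ww.

Ww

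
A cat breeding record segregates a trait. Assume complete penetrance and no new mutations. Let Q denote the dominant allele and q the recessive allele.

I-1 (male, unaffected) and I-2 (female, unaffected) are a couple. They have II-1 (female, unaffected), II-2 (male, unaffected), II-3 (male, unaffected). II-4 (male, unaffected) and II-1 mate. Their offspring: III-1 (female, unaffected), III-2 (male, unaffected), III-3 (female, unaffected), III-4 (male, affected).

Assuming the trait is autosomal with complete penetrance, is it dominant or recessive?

recessive

II-4 and II-1 are both unaffected yet have an affected child III-4. Under dominance, an affected child requires at least one affected parent, so the trait cannot be dominant.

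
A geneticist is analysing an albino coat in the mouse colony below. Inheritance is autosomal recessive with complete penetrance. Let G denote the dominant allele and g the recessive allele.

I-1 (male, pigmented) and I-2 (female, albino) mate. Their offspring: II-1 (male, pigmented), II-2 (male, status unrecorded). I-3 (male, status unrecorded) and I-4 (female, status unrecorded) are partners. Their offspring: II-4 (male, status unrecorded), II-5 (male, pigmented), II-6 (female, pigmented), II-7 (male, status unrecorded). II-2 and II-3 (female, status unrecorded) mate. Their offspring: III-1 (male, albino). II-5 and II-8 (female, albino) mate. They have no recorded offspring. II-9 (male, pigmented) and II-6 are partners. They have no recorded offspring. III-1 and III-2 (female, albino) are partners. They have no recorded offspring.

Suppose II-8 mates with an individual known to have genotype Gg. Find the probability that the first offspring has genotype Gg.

1/2

II-8 is albino, so II-8 is gg.
The cross gives 1/2 Gg : 1/2 gg, so P(offspring has genotype Gg) = 1/2.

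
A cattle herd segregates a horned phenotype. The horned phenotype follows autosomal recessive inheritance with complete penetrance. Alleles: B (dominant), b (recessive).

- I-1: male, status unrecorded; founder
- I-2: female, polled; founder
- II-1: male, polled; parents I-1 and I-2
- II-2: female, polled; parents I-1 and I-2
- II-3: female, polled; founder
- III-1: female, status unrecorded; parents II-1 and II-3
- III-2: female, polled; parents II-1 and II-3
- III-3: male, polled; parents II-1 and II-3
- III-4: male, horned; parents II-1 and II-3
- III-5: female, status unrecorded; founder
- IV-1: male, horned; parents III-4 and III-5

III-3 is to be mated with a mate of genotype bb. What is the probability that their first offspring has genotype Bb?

2/3

II-1 is polled so carries B and passed b to III-4 (bb), so II-1 is Bb.
II-3 is polled so carries B and passed b to III-4 (bb), so II-3 is Bb.
III-3 is a polled offspring of II-1 (Bb) × II-3 (Bb), whose cross gives 1/4 BB : 1/2 Bb : 1/4 bb; conditioning on being polled, III-3 is BB with probability 1/3, Bb with probability 2/3.
Summing over parental genotype combinations, P(offspring has genotype Bb) = 1/3·1 + 2/3·1/2 = 2/3.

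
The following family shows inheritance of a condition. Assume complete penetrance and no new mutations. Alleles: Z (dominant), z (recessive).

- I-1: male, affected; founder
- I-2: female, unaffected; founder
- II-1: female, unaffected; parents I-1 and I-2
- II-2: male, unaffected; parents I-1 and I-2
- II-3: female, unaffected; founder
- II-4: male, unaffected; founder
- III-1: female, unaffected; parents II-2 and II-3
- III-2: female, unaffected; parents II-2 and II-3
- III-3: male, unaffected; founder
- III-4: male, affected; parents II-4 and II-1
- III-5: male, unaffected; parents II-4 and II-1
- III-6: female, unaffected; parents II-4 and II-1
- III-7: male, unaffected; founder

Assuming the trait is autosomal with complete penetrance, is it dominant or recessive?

recessive

II-4 and II-1 are both unaffected yet have an affected child III-4. Under dominance, an affected child requires at least one affected parent, so the trait cannot be dominant.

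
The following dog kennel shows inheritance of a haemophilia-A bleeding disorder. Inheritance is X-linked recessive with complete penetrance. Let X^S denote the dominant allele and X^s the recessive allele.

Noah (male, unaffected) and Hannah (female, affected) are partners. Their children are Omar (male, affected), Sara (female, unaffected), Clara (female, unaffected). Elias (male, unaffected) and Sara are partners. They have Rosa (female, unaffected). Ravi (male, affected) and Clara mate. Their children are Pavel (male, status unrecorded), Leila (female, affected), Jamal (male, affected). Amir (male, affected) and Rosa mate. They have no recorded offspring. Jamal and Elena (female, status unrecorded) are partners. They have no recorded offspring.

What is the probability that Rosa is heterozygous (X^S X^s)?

Elias is unaffected, so Elias is X^S Y.
Sara is unaffected so carries S and received s from Hannah (X^s X^s), so Sara is X^S X^s.
Their cross gives offspring ratios 1/2 X^S X^S : 1/2 X^S X^s. Conditioning on Rosa being unaffected, P(X^S X^s) = 1/2 / 1 = 1/2.

1/2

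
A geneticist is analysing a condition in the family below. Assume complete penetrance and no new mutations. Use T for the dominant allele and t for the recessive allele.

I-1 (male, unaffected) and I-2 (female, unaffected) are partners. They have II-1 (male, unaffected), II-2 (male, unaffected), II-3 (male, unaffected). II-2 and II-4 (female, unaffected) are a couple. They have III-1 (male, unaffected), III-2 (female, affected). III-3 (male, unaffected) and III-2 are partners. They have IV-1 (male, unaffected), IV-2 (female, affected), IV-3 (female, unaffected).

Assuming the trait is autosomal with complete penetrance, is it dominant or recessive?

recessive

II-2 and II-4 are both unaffected yet have an affected child III-2. Under dominance, an affected child requires at least one affected parent, so the trait cannot be dominant.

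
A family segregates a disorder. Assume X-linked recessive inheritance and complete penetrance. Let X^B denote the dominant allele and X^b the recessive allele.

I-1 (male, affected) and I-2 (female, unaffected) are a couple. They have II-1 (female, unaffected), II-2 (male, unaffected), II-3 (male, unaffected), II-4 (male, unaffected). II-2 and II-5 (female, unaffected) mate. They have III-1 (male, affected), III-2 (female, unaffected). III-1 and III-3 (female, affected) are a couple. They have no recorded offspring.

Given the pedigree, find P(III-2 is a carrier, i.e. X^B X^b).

II-2 is unaffected, so II-2 is X^B Y.
II-5 is unaffected so carries B and passed b to III-1 (X^b Y), so II-5 is X^B X^b.
Their cross gives offspring ratios 1/2 X^B X^B : 1/2 X^B X^b. Conditioning on III-2 being unaffected, P(X^B X^b) = 1/2 / 1 = 1/2.

1/2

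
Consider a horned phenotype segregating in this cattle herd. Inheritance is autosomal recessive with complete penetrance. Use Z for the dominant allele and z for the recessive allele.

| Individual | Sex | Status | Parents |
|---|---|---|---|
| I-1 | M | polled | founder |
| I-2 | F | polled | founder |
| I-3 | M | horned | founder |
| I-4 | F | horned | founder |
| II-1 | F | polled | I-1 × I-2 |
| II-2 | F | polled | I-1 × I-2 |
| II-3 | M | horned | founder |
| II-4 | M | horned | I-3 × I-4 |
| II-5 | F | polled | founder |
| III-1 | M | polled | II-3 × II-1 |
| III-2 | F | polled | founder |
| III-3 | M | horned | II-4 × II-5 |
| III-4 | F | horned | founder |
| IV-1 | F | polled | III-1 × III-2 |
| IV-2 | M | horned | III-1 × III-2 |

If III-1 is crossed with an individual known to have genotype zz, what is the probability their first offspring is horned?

III-1 is polled so carries Z and received z from II-3 (zz), so III-1 is Zz.
The cross gives 1/2 Zz : 1/2 zz, so P(offspring is horned) = 1/2.

1/2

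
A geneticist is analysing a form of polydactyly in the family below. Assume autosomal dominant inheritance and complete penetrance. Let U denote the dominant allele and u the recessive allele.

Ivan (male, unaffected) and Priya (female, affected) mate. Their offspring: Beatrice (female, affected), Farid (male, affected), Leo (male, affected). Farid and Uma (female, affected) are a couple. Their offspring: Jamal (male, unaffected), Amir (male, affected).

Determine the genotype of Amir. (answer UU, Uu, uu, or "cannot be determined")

Amir's phenotype allows UU or Uu, and no parent or child forces a single allele at both positions; consistent genotype assignments exist with Amir as UU or Uu.

cannot be determined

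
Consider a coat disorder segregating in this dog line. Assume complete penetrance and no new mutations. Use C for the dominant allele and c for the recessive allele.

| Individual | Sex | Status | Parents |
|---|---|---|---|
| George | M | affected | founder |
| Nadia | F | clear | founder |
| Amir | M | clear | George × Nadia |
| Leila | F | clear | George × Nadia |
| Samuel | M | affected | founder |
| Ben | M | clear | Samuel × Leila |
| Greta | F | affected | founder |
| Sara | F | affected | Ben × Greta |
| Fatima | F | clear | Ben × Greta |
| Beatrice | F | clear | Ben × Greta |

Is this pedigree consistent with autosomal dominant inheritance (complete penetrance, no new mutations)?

Yes

A consistent assignment under autosomal dominant exists: George Cc, Nadia cc, Amir cc, Leila cc, Samuel Cc, Ben cc, Greta Cc, Sara Cc, Fatima cc, Beatrice cc.
In this assignment every recorded phenotype matches its genotype and every non-founder's genotype is obtainable from its parents' genotypes, so the pedigree is consistent.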